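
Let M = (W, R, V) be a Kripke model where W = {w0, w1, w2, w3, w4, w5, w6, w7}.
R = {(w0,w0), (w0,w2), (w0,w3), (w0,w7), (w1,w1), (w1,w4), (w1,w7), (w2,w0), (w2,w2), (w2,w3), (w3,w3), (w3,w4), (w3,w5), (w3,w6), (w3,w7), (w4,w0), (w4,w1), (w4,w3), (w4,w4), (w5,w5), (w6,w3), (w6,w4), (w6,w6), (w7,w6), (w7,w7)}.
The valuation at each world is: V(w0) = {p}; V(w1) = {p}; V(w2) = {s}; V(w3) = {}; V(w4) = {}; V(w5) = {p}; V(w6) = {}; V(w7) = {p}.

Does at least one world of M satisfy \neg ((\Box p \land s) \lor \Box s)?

Yes

Let φ = \neg ((\Box p \land s) \lor \Box s). Evaluate φ at each world:
  w0 (successors {w0, w2, w3, w7}): φ is true.
  w1 (successors {w1, w4, w7}): φ is true.
  w2 (successors {w0, w2, w3}): φ is true.
  w3 (successors {w3, w4, w5, w6, w7}): φ is true.
  w4 (successors {w0, w1, w3, w4}): φ is true.
  w5 (successors {w5}): φ is true.
  w6 (successors {w3, w4, w6}): φ is true.
  w7 (successors {w6, w7}): φ is true.
Detail at w0 (witness):
  At w0: (\Box p \land s) \lor \Box s is false, so \neg ((\Box p \land s) \lor \Box s) is true.
    At w0: \Box p \land s is false, \Box s is false, so (\Box p \land s) \lor \Box s is false.
      At w0: \Box p is false, s is false, so \Box p \land s is false.
      At w0: \Box s requires s at every successor {w0, w2, w3, w7}.
        s fails at w0, so \Box s is false at w0.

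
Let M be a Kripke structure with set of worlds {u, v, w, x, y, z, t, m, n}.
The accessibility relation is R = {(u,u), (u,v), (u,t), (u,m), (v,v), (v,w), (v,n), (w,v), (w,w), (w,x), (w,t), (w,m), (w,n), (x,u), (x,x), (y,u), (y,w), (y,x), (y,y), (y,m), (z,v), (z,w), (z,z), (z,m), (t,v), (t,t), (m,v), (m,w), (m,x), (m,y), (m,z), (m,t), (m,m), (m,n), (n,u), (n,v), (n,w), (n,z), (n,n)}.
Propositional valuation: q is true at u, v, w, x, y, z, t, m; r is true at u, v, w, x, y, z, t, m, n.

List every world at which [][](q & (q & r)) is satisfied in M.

Let φ = [][](q & (q & r)). Evaluate φ at each world:
  u (successors {u, v, t, m}): φ is false.
  v (successors {v, w, n}): φ is false.
  w (successors {v, w, x, t, m, n}): φ is false.
  x (successors {u, x}): φ is true.
  y (successors {u, w, x, y, m}): φ is false.
  z (successors {v, w, z, m}): φ is false.
  t (successors {v, t}): φ is false.
  m (successors {v, w, x, y, z, t, m, n}): φ is false.
  n (successors {u, v, w, z, n}): φ is false.
For instance, at n:
  At n: [][](q & (q & r)) requires [](q & (q & r)) at every successor {u, v, w, z, n}.
    [](q & (q & r)) fails at v, so [][](q & (q & r)) is false at n.
      At v: [](q & (q & r)) requires q & (q & r) at every successor {v, w, n}.
        q & (q & r) fails at n, so [](q & (q & r)) is false at v.
Satisfying worlds: {x}

x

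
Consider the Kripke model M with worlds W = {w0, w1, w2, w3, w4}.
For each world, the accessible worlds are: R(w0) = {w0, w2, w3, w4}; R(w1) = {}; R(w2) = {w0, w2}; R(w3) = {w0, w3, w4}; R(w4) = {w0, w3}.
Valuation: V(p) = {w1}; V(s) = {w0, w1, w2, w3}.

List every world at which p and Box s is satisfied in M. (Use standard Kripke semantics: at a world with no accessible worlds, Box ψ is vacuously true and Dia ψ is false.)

Recall that Box ψ holds at a world iff ψ holds at every accessible world, and Dia ψ holds iff ψ holds at some accessible world.
Let φ = p and Box s. Evaluate φ at each world:
  w0 (successors {w0, w2, w3, w4}): φ is false.
  w1 (successors ∅): φ is true.
  w2 (successors {w0, w2}): φ is false.
  w3 (successors {w0, w3, w4}): φ is false.
  w4 (successors {w0, w3}): φ is false.
For instance, at w3:
  At w3: p is false, Box s is false, so p and Box s is false.
    At w3: Box s requires s at every successor {w0, w3, w4}.
      s fails at w4, so Box s is false at w3.
Satisfying worlds: {w1}

w1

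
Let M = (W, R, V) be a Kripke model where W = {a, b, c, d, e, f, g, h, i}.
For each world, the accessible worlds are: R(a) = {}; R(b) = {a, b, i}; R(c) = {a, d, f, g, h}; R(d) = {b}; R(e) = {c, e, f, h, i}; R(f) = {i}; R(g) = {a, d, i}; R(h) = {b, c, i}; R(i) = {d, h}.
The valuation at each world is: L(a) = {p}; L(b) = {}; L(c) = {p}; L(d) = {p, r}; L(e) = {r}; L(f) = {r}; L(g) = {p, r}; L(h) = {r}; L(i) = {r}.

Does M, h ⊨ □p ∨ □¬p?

At h: □p is false, □¬p is false, so □p ∨ □¬p is false.
  At h: □p requires p at every successor {b, c, i}.
    p fails at b, so □p is false at h.
  At h: □¬p requires ¬p at every successor {b, c, i}.
    ¬p fails at c, so □¬p is false at h.

No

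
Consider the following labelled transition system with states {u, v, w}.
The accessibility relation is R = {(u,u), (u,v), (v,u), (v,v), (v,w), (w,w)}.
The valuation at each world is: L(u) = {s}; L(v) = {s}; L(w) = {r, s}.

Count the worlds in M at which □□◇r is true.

Let φ = □□◇r. Evaluate φ at each world:
  u (successors {u, v}): φ is false.
  v (successors {u, v, w}): φ is false.
  w (successors {w}): φ is true.
For instance, at u:
  At u: □□◇r requires □◇r at every successor {u, v}.
    □◇r fails at u, so □□◇r is false at u.
      At u: □◇r requires ◇r at every successor {u, v}.
        ◇r fails at u, so □◇r is false at u.
Satisfying worlds: {w}

1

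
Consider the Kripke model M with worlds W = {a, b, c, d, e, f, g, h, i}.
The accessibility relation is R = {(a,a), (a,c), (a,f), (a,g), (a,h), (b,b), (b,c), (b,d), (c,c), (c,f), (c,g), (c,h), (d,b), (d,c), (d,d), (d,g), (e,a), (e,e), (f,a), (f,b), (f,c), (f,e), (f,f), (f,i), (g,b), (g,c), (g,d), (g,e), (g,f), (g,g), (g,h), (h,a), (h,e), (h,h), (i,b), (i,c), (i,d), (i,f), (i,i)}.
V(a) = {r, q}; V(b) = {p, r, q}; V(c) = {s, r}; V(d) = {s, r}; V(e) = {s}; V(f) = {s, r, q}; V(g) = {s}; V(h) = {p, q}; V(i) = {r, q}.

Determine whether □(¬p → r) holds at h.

Recall that □ψ holds at a world iff ψ holds at every accessible world, and ◇ψ holds iff ψ holds at some accessible world.
At h: □(¬p → r) requires ¬p → r at every successor {a, e, h}.
  ¬p → r fails at e, so □(¬p → r) is false at h.

No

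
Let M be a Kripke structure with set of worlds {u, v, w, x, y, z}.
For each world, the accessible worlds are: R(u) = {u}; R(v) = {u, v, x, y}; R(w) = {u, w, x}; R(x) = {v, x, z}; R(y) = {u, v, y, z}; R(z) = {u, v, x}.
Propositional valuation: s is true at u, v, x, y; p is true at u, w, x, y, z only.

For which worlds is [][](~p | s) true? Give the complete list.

Let φ = [][](~p | s). Evaluate φ at each world:
  u (successors {u}): φ is true.
  v (successors {u, v, x, y}): φ is false.
  w (successors {u, w, x}): φ is false.
  x (successors {v, x, z}): φ is false.
  y (successors {u, v, y, z}): φ is false.
  z (successors {u, v, x}): φ is false.
For instance, at x:
  At x: [][](~p | s) requires [](~p | s) at every successor {v, x, z}.
    [](~p | s) fails at x, so [][](~p | s) is false at x.
      At x: [](~p | s) requires ~p | s at every successor {v, x, z}.
        ~p | s fails at z, so [](~p | s) is false at x.
Satisfying worlds: {u}

u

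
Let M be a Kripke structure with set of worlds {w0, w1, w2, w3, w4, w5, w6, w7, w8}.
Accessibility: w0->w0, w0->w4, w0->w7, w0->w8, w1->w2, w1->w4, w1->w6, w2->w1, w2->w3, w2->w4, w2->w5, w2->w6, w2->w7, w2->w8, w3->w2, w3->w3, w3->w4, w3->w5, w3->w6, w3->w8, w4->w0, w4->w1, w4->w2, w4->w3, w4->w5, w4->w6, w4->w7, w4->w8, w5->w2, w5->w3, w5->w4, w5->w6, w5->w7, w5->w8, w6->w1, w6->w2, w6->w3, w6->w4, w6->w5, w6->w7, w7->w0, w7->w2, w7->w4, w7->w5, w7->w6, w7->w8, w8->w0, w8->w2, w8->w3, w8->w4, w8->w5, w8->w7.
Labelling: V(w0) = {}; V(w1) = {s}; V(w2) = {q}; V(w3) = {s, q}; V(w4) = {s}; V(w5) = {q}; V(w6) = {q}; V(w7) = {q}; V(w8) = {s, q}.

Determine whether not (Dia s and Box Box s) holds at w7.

Yes

At w7: Dia s and Box Box s is false, so not (Dia s and Box Box s) is true.
  At w7: Dia s is true, Box Box s is false, so Dia s and Box Box s is false.
    At w7: Dia s requires s at some successor in {w0, w2, w4, w5, w6, w8}.
      s holds at w4, so Dia s is true at w7.
    At w7: Box Box s requires Box s at every successor {w0, w2, w4, w5, w6, w8}.
      Box s fails at w0, so Box Box s is false at w7.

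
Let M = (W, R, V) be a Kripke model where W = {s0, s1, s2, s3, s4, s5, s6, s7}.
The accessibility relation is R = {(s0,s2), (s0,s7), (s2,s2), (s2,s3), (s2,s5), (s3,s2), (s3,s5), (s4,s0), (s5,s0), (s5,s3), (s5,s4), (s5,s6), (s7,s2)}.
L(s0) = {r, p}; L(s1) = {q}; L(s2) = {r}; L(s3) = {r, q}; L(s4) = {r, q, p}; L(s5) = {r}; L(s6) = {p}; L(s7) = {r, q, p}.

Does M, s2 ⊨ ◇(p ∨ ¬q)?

Recall that ◇ψ holds at a world iff ψ holds at some accessible world.
At s2: ◇(p ∨ ¬q) requires p ∨ ¬q at some successor in {s2, s3, s5}.
  p ∨ ¬q holds at s2, so ◇(p ∨ ¬q) is true at s2.

Yes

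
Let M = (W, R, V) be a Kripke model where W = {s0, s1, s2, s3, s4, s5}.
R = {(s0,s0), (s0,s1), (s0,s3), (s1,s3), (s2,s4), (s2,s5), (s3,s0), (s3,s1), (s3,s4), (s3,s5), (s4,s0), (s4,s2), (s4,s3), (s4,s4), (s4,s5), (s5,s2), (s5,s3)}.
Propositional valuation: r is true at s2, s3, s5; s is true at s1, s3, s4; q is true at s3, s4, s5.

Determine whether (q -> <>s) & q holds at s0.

No

At s0: q -> <>s is true, q is false, so (q -> <>s) & q is false.
  At s0: q is false, <>s is true, so q -> <>s is true.
    At s0: <>s requires s at some successor in {s0, s1, s3}.
      s holds at s1, so <>s is true at s0.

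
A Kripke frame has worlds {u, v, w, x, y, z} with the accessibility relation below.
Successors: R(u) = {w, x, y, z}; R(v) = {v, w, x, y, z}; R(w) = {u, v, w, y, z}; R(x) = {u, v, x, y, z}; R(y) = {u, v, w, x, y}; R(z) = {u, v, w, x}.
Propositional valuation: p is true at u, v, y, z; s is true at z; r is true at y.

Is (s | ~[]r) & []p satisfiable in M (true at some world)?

No

Let φ = (s | ~[]r) & []p. Evaluate φ at each world:
  u (successors {w, x, y, z}): φ is false.
  v (successors {v, w, x, y, z}): φ is false.
  w (successors {u, v, w, y, z}): φ is false.
  x (successors {u, v, x, y, z}): φ is false.
  y (successors {u, v, w, x, y}): φ is false.
  z (successors {u, v, w, x}): φ is false.
For instance, at u:
  At u: s | ~[]r is true, []p is false, so (s | ~[]r) & []p is false.
    At u: s is false, ~[]r is true, so s | ~[]r is true.
      At u: []r is false, so ~[]r is true.
    At u: []p requires p at every successor {w, x, y, z}.
      p fails at w, so []p is false at u.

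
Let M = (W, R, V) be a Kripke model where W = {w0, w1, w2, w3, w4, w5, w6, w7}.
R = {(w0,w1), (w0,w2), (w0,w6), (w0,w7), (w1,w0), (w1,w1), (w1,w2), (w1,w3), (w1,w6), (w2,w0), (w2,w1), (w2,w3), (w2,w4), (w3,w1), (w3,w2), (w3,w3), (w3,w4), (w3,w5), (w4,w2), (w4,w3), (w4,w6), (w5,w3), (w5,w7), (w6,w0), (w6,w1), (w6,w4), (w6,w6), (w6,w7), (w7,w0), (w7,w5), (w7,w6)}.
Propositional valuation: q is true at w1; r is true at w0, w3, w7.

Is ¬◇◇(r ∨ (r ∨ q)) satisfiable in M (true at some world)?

Recall that ◇ψ holds at a world iff ψ holds at some accessible world.
Let φ = ¬◇◇(r ∨ (r ∨ q)). Evaluate φ at each world:
  w0 (successors {w1, w2, w6, w7}): φ is false.
  w1 (successors {w0, w1, w2, w3, w6}): φ is false.
  w2 (successors {w0, w1, w3, w4}): φ is false.
  w3 (successors {w1, w2, w3, w4, w5}): φ is false.
  w4 (successors {w2, w3, w6}): φ is false.
  w5 (successors {w3, w7}): φ is false.
  w6 (successors {w0, w1, w4, w6, w7}): φ is false.
  w7 (successors {w0, w5, w6}): φ is false.
For instance, at w2:
  At w2: ◇◇(r ∨ (r ∨ q)) is true, so ¬◇◇(r ∨ (r ∨ q)) is false.
    At w2: ◇◇(r ∨ (r ∨ q)) requires ◇(r ∨ (r ∨ q)) at some successor in {w0, w1, w3, w4}.
      ◇(r ∨ (r ∨ q)) holds at w0, so ◇◇(r ∨ (r ∨ q)) is true at w2.

No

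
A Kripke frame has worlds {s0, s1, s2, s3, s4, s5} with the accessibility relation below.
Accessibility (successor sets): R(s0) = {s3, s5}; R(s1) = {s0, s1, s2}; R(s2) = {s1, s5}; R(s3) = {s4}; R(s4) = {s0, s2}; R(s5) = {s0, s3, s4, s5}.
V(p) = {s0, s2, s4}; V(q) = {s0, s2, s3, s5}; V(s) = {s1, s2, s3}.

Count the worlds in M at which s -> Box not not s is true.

3

Let φ = s -> Box not not s. Evaluate φ at each world:
  s0 (successors {s3, s5}): φ is true.
  s1 (successors {s0, s1, s2}): φ is false.
  s2 (successors {s1, s5}): φ is false.
  s3 (successors {s4}): φ is false.
  s4 (successors {s0, s2}): φ is true.
  s5 (successors {s0, s3, s4, s5}): φ is true.
For instance, at s3:
  At s3: s is true, Box not not s is false, so s -> Box not not s is false.
    At s3: Box not not s requires not not s at every successor {s4}.
      not not s fails at s4, so Box not not s is false at s3.
Satisfying worlds: {s0, s4, s5}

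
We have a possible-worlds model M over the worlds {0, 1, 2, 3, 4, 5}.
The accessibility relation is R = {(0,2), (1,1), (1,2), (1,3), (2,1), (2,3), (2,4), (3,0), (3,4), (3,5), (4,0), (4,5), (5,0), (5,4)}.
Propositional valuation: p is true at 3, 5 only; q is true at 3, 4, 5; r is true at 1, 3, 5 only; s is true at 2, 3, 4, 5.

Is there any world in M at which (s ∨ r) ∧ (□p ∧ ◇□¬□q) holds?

No

Recall that □ψ holds at a world iff ψ holds at every accessible world, and ◇ψ holds iff ψ holds at some accessible world.
Let φ = (s ∨ r) ∧ (□p ∧ ◇□¬□q). Evaluate φ at each world:
  0 (successors {2}): φ is false.
  1 (successors {1, 2, 3}): φ is false.
  2 (successors {1, 3, 4}): φ is false.
  3 (successors {0, 4, 5}): φ is false.
  4 (successors {0, 5}): φ is false.
  5 (successors {0, 4}): φ is false.
For instance, at 5:
  At 5: s ∨ r is true, □p ∧ ◇□¬□q is false, so (s ∨ r) ∧ (□p ∧ ◇□¬□q) is false.
    At 5: □p is false, ◇□¬□q is true, so □p ∧ ◇□¬□q is false.
      At 5: □p requires p at every successor {0, 4}.
        p fails at 0, so □p is false at 5.
      At 5: ◇□¬□q requires □¬□q at some successor in {0, 4}.
        □¬□q holds at 0, so ◇□¬□q is true at 5.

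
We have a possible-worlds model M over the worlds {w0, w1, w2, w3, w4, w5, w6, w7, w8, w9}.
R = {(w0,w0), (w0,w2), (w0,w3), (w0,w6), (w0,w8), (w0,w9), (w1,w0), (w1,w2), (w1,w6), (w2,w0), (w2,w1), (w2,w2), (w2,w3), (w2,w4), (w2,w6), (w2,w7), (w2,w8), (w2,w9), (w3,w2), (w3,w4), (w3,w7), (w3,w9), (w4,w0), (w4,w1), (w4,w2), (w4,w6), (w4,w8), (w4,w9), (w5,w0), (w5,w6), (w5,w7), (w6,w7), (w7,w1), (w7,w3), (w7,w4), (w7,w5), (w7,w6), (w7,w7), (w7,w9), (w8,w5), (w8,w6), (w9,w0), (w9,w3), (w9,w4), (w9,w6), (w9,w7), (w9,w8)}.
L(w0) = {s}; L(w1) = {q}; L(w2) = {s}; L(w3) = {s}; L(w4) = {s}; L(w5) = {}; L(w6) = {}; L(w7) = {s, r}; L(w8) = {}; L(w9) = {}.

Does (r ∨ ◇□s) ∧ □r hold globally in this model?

No

Let φ = (r ∨ ◇□s) ∧ □r. Evaluate φ at each world:
  w0 (successors {w0, w2, w3, w6, w8, w9}): φ is false.
  w1 (successors {w0, w2, w6}): φ is false.
  w2 (successors {w0, w1, w2, w3, w4, w6, w7, w8, w9}): φ is false.
  w3 (successors {w2, w4, w7, w9}): φ is false.
  w4 (successors {w0, w1, w2, w6, w8, w9}): φ is false.
  w5 (successors {w0, w6, w7}): φ is false.
  w6 (successors {w7}): φ is false.
  w7 (successors {w1, w3, w4, w5, w6, w7, w9}): φ is false.
  w8 (successors {w5, w6}): φ is false.
  w9 (successors {w0, w3, w4, w6, w7, w8}): φ is false.
Detail at w0 (counterexample):
  At w0: r ∨ ◇□s is true, □r is false, so (r ∨ ◇□s) ∧ □r is false.
    At w0: r is false, ◇□s is true, so r ∨ ◇□s is true.
      At w0: ◇□s requires □s at some successor in {w0, w2, w3, w6, w8, w9}.
        □s holds at w6, so ◇□s is true at w0.
    At w0: □r requires r at every successor {w0, w2, w3, w6, w8, w9}.
      r fails at w0, so □r is false at w0.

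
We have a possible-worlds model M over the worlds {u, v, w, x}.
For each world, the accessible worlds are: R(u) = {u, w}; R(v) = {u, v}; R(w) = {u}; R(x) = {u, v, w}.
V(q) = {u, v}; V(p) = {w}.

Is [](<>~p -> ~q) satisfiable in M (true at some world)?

No

Recall that []ψ holds at a world iff ψ holds at every accessible world, and <>ψ holds iff ψ holds at some accessible world.
Let φ = [](<>~p -> ~q). Evaluate φ at each world:
  u (successors {u, w}): φ is false.
  v (successors {u, v}): φ is false.
  w (successors {u}): φ is false.
  x (successors {u, v, w}): φ is false.
For instance, at v:
  At v: [](<>~p -> ~q) requires <>~p -> ~q at every successor {u, v}.
    <>~p -> ~q fails at u, so [](<>~p -> ~q) is false at v.
      At u: <>~p is true, ~q is false, so <>~p -> ~q is false.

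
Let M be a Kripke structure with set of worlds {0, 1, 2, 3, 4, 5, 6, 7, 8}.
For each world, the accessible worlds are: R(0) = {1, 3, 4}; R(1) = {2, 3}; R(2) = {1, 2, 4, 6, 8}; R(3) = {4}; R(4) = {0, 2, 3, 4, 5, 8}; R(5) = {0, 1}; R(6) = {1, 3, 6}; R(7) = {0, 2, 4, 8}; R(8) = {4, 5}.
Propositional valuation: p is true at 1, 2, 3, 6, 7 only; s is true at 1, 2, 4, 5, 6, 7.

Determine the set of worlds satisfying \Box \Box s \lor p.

Let φ = \Box \Box s \lor p. Evaluate φ at each world:
  0 (successors {1, 3, 4}): φ is false.
  1 (successors {2, 3}): φ is true.
  2 (successors {1, 2, 4, 6, 8}): φ is true.
  3 (successors {4}): φ is true.
  4 (successors {0, 2, 3, 4, 5, 8}): φ is false.
  5 (successors {0, 1}): φ is false.
  6 (successors {1, 3, 6}): φ is true.
  7 (successors {0, 2, 4, 8}): φ is true.
  8 (successors {4, 5}): φ is false.
For instance, at 8:
  At 8: \Box \Box s is false, p is false, so \Box \Box s \lor p is false.
    At 8: \Box \Box s requires \Box s at every successor {4, 5}.
      \Box s fails at 4, so \Box \Box s is false at 8.
Satisfying worlds: {1, 2, 3, 6, 7}

1, 2, 3, 6, 7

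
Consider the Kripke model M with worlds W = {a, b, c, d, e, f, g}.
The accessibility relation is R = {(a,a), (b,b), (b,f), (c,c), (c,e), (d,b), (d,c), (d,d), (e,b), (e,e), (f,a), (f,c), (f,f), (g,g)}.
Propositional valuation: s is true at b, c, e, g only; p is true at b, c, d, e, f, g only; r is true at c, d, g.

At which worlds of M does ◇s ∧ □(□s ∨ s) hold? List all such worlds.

c, e, g

Recall that □ψ holds at a world iff ψ holds at every accessible world, and ◇ψ holds iff ψ holds at some accessible world.
Let φ = ◇s ∧ □(□s ∨ s). Evaluate φ at each world:
  a (successors {a}): φ is false.
  b (successors {b, f}): φ is false.
  c (successors {c, e}): φ is true.
  d (successors {b, c, d}): φ is false.
  e (successors {b, e}): φ is true.
  f (successors {a, c, f}): φ is false.
  g (successors {g}): φ is true.
For instance, at a:
  At a: ◇s is false, □(□s ∨ s) is false, so ◇s ∧ □(□s ∨ s) is false.
    At a: ◇s requires s at some successor in {a}.
      At a: s is false.
    So ◇s is false at a.
    At a: □(□s ∨ s) requires □s ∨ s at every successor {a}.
      □s ∨ s fails at a, so □(□s ∨ s) is false at a.
Satisfying worlds: {c, e, g}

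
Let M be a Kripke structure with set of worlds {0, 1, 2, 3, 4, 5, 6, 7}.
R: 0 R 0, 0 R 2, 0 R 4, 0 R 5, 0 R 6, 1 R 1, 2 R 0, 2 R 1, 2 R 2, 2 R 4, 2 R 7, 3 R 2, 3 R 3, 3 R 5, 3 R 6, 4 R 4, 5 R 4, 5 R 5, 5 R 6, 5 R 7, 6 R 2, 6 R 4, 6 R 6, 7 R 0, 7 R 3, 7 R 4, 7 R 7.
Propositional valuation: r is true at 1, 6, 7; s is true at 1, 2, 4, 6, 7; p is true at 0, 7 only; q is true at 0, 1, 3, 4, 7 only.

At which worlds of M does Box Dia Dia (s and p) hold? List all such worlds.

Recall that Box ψ holds at a world iff ψ holds at every accessible world, and Dia ψ holds iff ψ holds at some accessible world.
Let φ = Box Dia Dia (s and p). Evaluate φ at each world:
  0 (successors {0, 2, 4, 5, 6}): φ is false.
  1 (successors {1}): φ is false.
  2 (successors {0, 1, 2, 4, 7}): φ is false.
  3 (successors {2, 3, 5, 6}): φ is true.
  4 (successors {4}): φ is false.
  5 (successors {4, 5, 6, 7}): φ is false.
  6 (successors {2, 4, 6}): φ is false.
  7 (successors {0, 3, 4, 7}): φ is false.
For instance, at 4:
  At 4: Box Dia Dia (s and p) requires Dia Dia (s and p) at every successor {4}.
    Dia Dia (s and p) fails at 4, so Box Dia Dia (s and p) is false at 4.
      At 4: Dia Dia (s and p) requires Dia (s and p) at some successor in {4}.
        At 4: Dia (s and p) is false.
      So Dia Dia (s and p) is false at 4.
Satisfying worlds: {3}

3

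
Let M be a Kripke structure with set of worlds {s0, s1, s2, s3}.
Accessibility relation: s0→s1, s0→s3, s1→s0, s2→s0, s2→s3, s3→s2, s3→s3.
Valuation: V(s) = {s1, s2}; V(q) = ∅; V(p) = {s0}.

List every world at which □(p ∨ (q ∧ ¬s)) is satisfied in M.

s1

Recall that □ψ holds at a world iff ψ holds at every accessible world, and ◇ψ holds iff ψ holds at some accessible world.
Let φ = □(p ∨ (q ∧ ¬s)). Evaluate φ at each world:
  s0 (successors {s1, s3}): φ is false.
  s1 (successors {s0}): φ is true.
  s2 (successors {s0, s3}): φ is false.
  s3 (successors {s2, s3}): φ is false.
For instance, at s0:
  At s0: □(p ∨ (q ∧ ¬s)) requires p ∨ (q ∧ ¬s) at every successor {s1, s3}.
    p ∨ (q ∧ ¬s) fails at s1, so □(p ∨ (q ∧ ¬s)) is false at s0.
Satisfying worlds: {s1}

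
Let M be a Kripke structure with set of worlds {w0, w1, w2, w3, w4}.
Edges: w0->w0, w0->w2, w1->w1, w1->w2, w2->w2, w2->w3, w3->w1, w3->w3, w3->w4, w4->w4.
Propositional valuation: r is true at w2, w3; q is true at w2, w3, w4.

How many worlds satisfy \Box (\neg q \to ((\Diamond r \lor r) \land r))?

2

Recall that \Box ψ holds at a world iff ψ holds at every accessible world, and \Diamond ψ holds iff ψ holds at some accessible world.
Let φ = \Box (\neg q \to ((\Diamond r \lor r) \land r)). Evaluate φ at each world:
  w0 (successors {w0, w2}): φ is false.
  w1 (successors {w1, w2}): φ is false.
  w2 (successors {w2, w3}): φ is true.
  w3 (successors {w1, w3, w4}): φ is false.
  w4 (successors {w4}): φ is true.
For instance, at w3:
  At w3: \Box (\neg q \to ((\Diamond r \lor r) \land r)) requires \neg q \to ((\Diamond r \lor r) \land r) at every successor {w1, w3, w4}.
    \neg q \to ((\Diamond r \lor r) \land r) fails at w1, so \Box (\neg q \to ((\Diamond r \lor r) \land r)) is false at w3.
      At w1: \neg q is true, (\Diamond r \lor r) \land r is false, so \neg q \to ((\Diamond r \lor r) \land r) is false.
Satisfying worlds: {w2, w4}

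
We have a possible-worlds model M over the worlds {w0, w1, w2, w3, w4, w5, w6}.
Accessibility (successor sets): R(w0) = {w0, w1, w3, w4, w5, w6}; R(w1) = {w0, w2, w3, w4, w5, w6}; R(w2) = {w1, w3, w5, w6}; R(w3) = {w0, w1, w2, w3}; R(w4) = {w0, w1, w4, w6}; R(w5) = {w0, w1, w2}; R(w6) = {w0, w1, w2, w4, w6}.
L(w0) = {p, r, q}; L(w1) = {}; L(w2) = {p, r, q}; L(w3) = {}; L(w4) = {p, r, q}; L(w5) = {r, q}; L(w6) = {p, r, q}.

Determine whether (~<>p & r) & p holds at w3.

No

Recall that <>ψ holds at a world iff ψ holds at some accessible world.
At w3: ~<>p & r is false, p is false, so (~<>p & r) & p is false.
  At w3: ~<>p is false, r is false, so ~<>p & r is false.
    At w3: <>p is true, so ~<>p is false.
      At w3: <>p requires p at some successor in {w0, w1, w2, w3}.
        p holds at w0, so <>p is true at w3.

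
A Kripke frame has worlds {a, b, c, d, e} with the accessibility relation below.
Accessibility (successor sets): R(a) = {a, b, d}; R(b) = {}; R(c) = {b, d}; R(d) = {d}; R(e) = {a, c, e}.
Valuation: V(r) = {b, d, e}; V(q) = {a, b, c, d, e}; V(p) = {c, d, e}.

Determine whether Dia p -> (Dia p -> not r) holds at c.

Yes

At c: Dia p is true, Dia p -> not r is true, so Dia p -> (Dia p -> not r) is true.
  At c: Dia p requires p at some successor in {b, d}.
    p holds at d, so Dia p is true at c.
  At c: Dia p is true, not r is true, so Dia p -> not r is true.
    At c: Dia p requires p at some successor in {b, d}.
      p holds at d, so Dia p is true at c.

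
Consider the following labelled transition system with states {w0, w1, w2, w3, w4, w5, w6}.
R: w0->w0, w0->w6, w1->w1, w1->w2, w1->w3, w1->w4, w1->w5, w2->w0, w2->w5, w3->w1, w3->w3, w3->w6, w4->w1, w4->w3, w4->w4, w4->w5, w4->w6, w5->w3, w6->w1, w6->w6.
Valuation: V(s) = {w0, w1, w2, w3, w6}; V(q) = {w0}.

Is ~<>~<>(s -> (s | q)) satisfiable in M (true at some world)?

Let φ = ~<>~<>(s -> (s | q)). Evaluate φ at each world:
  w0 (successors {w0, w6}): φ is true.
  w1 (successors {w1, w2, w3, w4, w5}): φ is true.
  w2 (successors {w0, w5}): φ is true.
  w3 (successors {w1, w3, w6}): φ is true.
  w4 (successors {w1, w3, w4, w5, w6}): φ is true.
  w5 (successors {w3}): φ is true.
  w6 (successors {w1, w6}): φ is true.
Detail at w0 (witness):
  At w0: <>~<>(s -> (s | q)) is false, so ~<>~<>(s -> (s | q)) is true.
    At w0: <>~<>(s -> (s | q)) requires ~<>(s -> (s | q)) at some successor in {w0, w6}.
      At w0: ~<>(s -> (s | q)) is false.
      At w6: ~<>(s -> (s | q)) is false.
    So <>~<>(s -> (s | q)) is false at w0.

Yes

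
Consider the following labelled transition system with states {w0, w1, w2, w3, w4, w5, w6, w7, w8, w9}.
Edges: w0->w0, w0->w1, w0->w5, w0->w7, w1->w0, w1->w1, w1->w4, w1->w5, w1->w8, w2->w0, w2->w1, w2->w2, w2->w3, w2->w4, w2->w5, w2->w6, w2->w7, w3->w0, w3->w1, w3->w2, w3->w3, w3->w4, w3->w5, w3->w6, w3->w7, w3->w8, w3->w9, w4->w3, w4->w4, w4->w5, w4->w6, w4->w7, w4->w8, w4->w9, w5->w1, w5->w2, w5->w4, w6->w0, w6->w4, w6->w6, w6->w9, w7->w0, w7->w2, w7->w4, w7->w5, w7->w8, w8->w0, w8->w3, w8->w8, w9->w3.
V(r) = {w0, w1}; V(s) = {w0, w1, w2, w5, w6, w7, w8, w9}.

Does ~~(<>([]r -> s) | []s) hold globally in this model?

Let φ = ~~(<>([]r -> s) | []s). Evaluate φ at each world:
  w0 (successors {w0, w1, w5, w7}): φ is true.
  w1 (successors {w0, w1, w4, w5, w8}): φ is true.
  w2 (successors {w0, w1, w2, w3, w4, w5, w6, w7}): φ is true.
  w3 (successors {w0, w1, w2, w3, w4, w5, w6, w7, w8, w9}): φ is true.
  w4 (successors {w3, w4, w5, w6, w7, w8, w9}): φ is true.
  w5 (successors {w1, w2, w4}): φ is true.
  w6 (successors {w0, w4, w6, w9}): φ is true.
  w7 (successors {w0, w2, w4, w5, w8}): φ is true.
  w8 (successors {w0, w3, w8}): φ is true.
  w9 (successors {w3}): φ is true.
For instance, at w8:
  At w8: ~(<>([]r -> s) | []s) is false, so ~~(<>([]r -> s) | []s) is true.
    At w8: <>([]r -> s) | []s is true, so ~(<>([]r -> s) | []s) is false.
      At w8: <>([]r -> s) is true, []s is false, so <>([]r -> s) | []s is true.

Yes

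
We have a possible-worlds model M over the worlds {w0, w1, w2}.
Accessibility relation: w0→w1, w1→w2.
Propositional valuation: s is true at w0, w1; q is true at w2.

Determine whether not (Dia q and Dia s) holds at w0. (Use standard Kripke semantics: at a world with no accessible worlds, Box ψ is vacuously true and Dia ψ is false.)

Yes

At w0: Dia q and Dia s is false, so not (Dia q and Dia s) is true.
  At w0: Dia q is false, Dia s is true, so Dia q and Dia s is false.
    At w0: Dia q requires q at some successor in {w1}.
      At w1: q is false.
    So Dia q is false at w0.
    At w0: Dia s requires s at some successor in {w1}.
      s holds at w1, so Dia s is true at w0.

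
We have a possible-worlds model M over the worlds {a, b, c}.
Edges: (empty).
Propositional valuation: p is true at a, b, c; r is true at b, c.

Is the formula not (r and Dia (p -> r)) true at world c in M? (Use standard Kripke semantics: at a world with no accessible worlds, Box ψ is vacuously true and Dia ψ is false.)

At c: r and Dia (p -> r) is false, so not (r and Dia (p -> r)) is true.
  At c: r is true, Dia (p -> r) is false, so r and Dia (p -> r) is false.
    At c: no accessible worlds, so Dia (p -> r) is false.

Yes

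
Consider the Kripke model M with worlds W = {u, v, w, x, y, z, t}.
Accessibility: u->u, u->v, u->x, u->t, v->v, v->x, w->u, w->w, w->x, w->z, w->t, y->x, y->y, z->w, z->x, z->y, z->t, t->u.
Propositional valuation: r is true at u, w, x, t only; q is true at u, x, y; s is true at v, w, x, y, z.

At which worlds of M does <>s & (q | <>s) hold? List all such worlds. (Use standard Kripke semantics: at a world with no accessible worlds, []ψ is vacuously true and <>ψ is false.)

Let φ = <>s & (q | <>s). Evaluate φ at each world:
  u (successors {u, v, x, t}): φ is true.
  v (successors {v, x}): φ is true.
  w (successors {u, w, x, z, t}): φ is true.
  x (successors ∅): φ is false.
  y (successors {x, y}): φ is true.
  z (successors {w, x, y, t}): φ is true.
  t (successors {u}): φ is false.
For instance, at v:
  At v: <>s is true, q | <>s is true, so <>s & (q | <>s) is true.
    At v: <>s requires s at some successor in {v, x}.
      s holds at v, so <>s is true at v.
    At v: q is false, <>s is true, so q | <>s is true.
      At v: <>s requires s at some successor in {v, x}.
        s holds at v, so <>s is true at v.
Satisfying worlds: {u, v, w, y, z}

u, v, w, y, z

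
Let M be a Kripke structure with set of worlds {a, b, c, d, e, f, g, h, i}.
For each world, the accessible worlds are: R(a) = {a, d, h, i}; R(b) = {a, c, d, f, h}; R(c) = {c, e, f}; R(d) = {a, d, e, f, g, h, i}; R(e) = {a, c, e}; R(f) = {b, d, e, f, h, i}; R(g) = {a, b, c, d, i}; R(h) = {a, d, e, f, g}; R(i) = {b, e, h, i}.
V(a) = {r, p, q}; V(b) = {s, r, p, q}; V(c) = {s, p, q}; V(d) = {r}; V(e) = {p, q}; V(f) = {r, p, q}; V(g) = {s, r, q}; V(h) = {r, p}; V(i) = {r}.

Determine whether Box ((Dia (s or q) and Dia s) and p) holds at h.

At h: Box ((Dia (s or q) and Dia s) and p) requires (Dia (s or q) and Dia s) and p at every successor {a, d, e, f, g}.
  (Dia (s or q) and Dia s) and p fails at a, so Box ((Dia (s or q) and Dia s) and p) is false at h.
    At a: Dia (s or q) and Dia s is false, p is true, so (Dia (s or q) and Dia s) and p is false.
      At a: Dia (s or q) is true, Dia s is false, so Dia (s or q) and Dia s is false.

No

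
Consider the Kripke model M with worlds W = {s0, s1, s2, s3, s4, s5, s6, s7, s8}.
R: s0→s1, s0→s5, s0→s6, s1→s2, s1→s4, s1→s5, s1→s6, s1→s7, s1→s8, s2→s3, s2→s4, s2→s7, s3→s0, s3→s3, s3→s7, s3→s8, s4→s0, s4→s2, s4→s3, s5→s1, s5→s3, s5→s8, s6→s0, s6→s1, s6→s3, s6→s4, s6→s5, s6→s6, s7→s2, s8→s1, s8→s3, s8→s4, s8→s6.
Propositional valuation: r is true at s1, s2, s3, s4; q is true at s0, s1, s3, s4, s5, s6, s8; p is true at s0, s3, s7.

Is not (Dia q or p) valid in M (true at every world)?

No

Recall that Dia ψ holds at a world iff ψ holds at some accessible world.
Let φ = not (Dia q or p). Evaluate φ at each world:
  s0 (successors {s1, s5, s6}): φ is false.
  s1 (successors {s2, s4, s5, s6, s7, s8}): φ is false.
  s2 (successors {s3, s4, s7}): φ is false.
  s3 (successors {s0, s3, s7, s8}): φ is false.
  s4 (successors {s0, s2, s3}): φ is false.
  s5 (successors {s1, s3, s8}): φ is false.
  s6 (successors {s0, s1, s3, s4, s5, s6}): φ is false.
  s7 (successors {s2}): φ is false.
  s8 (successors {s1, s3, s4, s6}): φ is false.
Detail at s0 (counterexample):
  At s0: Dia q or p is true, so not (Dia q or p) is false.
    At s0: Dia q is true, p is true, so Dia q or p is true.
      At s0: Dia q requires q at some successor in {s1, s5, s6}.
        q holds at s1, so Dia q is true at s0.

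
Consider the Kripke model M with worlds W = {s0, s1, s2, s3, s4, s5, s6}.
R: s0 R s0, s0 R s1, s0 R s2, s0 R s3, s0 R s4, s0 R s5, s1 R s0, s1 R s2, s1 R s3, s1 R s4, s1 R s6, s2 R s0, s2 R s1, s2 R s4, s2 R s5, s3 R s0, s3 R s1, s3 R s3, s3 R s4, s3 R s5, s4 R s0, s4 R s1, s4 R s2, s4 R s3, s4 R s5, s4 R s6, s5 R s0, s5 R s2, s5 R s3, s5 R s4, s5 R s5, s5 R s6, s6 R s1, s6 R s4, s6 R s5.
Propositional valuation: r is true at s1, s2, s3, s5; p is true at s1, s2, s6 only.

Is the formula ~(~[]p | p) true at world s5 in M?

At s5: ~[]p | p is true, so ~(~[]p | p) is false.
  At s5: ~[]p is true, p is false, so ~[]p | p is true.
    At s5: []p is false, so ~[]p is true.
      At s5: []p requires p at every successor {s0, s2, s3, s4, s5, s6}.
        p fails at s0, so []p is false at s5.

No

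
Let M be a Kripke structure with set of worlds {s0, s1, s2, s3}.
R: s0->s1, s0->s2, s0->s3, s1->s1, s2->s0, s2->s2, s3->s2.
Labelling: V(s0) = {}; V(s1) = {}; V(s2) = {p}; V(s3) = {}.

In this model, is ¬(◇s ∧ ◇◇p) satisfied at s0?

Yes

At s0: ◇s ∧ ◇◇p is false, so ¬(◇s ∧ ◇◇p) is true.
  At s0: ◇s is false, ◇◇p is true, so ◇s ∧ ◇◇p is false.
    At s0: ◇s requires s at some successor in {s1, s2, s3}.
      At s1: s is false.
      At s2: s is false.
      At s3: s is false.
    So ◇s is false at s0.
    At s0: ◇◇p requires ◇p at some successor in {s1, s2, s3}.
      ◇p holds at s2, so ◇◇p is true at s0.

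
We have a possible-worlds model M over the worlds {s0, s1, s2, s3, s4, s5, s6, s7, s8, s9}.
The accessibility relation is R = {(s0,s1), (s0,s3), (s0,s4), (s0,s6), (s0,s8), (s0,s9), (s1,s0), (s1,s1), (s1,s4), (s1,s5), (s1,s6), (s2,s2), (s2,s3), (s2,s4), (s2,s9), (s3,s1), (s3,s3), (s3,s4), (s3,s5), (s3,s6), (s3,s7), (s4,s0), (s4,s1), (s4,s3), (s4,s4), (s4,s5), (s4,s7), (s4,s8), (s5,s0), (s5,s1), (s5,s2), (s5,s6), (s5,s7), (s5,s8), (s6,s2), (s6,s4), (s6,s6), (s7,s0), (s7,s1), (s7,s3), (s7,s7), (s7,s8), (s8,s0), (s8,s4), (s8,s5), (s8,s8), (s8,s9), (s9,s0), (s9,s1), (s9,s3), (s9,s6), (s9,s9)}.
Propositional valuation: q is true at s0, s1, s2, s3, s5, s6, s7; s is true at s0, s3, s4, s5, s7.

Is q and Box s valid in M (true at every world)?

No

Let φ = q and Box s. Evaluate φ at each world:
  s0 (successors {s1, s3, s4, s6, s8, s9}): φ is false.
  s1 (successors {s0, s1, s4, s5, s6}): φ is false.
  s2 (successors {s2, s3, s4, s9}): φ is false.
  s3 (successors {s1, s3, s4, s5, s6, s7}): φ is false.
  s4 (successors {s0, s1, s3, s4, s5, s7, s8}): φ is false.
  s5 (successors {s0, s1, s2, s6, s7, s8}): φ is false.
  s6 (successors {s2, s4, s6}): φ is false.
  s7 (successors {s0, s1, s3, s7, s8}): φ is false.
  s8 (successors {s0, s4, s5, s8, s9}): φ is false.
  s9 (successors {s0, s1, s3, s6, s9}): φ is false.
Detail at s0 (counterexample):
  At s0: q is true, Box s is false, so q and Box s is false.
    At s0: Box s requires s at every successor {s1, s3, s4, s6, s8, s9}.
      s fails at s1, so Box s is false at s0.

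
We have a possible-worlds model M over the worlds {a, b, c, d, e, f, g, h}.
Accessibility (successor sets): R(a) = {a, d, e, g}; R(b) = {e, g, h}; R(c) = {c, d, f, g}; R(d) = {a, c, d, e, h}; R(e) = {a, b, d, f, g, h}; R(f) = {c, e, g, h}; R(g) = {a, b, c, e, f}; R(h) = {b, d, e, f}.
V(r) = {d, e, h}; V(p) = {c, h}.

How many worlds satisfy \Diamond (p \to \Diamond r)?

8

Recall that \Diamond ψ holds at a world iff ψ holds at some accessible world.
Let φ = \Diamond (p \to \Diamond r). Evaluate φ at each world:
  a (successors {a, d, e, g}): φ is true.
  b (successors {e, g, h}): φ is true.
  c (successors {c, d, f, g}): φ is true.
  d (successors {a, c, d, e, h}): φ is true.
  e (successors {a, b, d, f, g, h}): φ is true.
  f (successors {c, e, g, h}): φ is true.
  g (successors {a, b, c, e, f}): φ is true.
  h (successors {b, d, e, f}): φ is true.
For instance, at c:
  At c: \Diamond (p \to \Diamond r) requires p \to \Diamond r at some successor in {c, d, f, g}.
    p \to \Diamond r holds at c, so \Diamond (p \to \Diamond r) is true at c.
      At c: p is true, \Diamond r is true, so p \to \Diamond r is true.
Satisfying worlds: {a, b, c, d, e, f, g, h}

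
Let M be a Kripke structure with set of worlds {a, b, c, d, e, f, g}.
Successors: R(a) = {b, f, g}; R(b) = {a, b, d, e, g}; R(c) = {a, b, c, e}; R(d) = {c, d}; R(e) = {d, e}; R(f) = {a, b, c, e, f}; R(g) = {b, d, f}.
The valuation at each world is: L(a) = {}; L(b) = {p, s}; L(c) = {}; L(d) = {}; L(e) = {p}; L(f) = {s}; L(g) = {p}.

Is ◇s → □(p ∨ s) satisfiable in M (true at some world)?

Yes

Let φ = ◇s → □(p ∨ s). Evaluate φ at each world:
  a (successors {b, f, g}): φ is true.
  b (successors {a, b, d, e, g}): φ is false.
  c (successors {a, b, c, e}): φ is false.
  d (successors {c, d}): φ is true.
  e (successors {d, e}): φ is true.
  f (successors {a, b, c, e, f}): φ is false.
  g (successors {b, d, f}): φ is false.
Detail at a (witness):
  At a: ◇s is true, □(p ∨ s) is true, so ◇s → □(p ∨ s) is true.
    At a: ◇s requires s at some successor in {b, f, g}.
      s holds at b, so ◇s is true at a.
    At a: □(p ∨ s) requires p ∨ s at every successor {b, f, g}.
      At b: p ∨ s is true.
      At f: p ∨ s is true.
      At g: p ∨ s is true.
    So □(p ∨ s) is true at a.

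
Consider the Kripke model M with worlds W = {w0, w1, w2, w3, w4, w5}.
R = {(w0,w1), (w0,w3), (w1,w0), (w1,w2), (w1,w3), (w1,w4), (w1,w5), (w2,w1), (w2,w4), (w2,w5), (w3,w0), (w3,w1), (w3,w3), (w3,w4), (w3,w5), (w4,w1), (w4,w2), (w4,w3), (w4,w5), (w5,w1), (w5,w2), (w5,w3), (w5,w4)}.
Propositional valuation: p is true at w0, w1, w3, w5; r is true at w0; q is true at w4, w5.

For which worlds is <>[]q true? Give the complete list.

none

Recall that []ψ holds at a world iff ψ holds at every accessible world, and <>ψ holds iff ψ holds at some accessible world.
Let φ = <>[]q. Evaluate φ at each world:
  w0 (successors {w1, w3}): φ is false.
  w1 (successors {w0, w2, w3, w4, w5}): φ is false.
  w2 (successors {w1, w4, w5}): φ is false.
  w3 (successors {w0, w1, w3, w4, w5}): φ is false.
  w4 (successors {w1, w2, w3, w5}): φ is false.
  w5 (successors {w1, w2, w3, w4}): φ is false.
For instance, at w4:
  At w4: <>[]q requires []q at some successor in {w1, w2, w3, w5}.
    At w1: []q is false.
    At w2: []q is false.
    At w3: []q is false.
    At w5: []q is false.
  So <>[]q is false at w4.
Satisfying worlds: none.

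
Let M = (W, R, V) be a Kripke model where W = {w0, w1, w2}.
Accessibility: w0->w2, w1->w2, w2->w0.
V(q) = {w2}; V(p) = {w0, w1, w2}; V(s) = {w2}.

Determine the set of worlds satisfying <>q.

w0, w1

Let φ = <>q. Evaluate φ at each world:
  w0 (successors {w2}): φ is true.
  w1 (successors {w2}): φ is true.
  w2 (successors {w0}): φ is false.
For instance, at w0:
  At w0: <>q requires q at some successor in {w2}.
    q holds at w2, so <>q is true at w0.
Satisfying worlds: {w0, w1}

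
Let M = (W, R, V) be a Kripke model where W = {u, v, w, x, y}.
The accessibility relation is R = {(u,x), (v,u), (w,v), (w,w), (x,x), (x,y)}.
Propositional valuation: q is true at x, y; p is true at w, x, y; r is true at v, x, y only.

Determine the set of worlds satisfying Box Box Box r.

Let φ = Box Box Box r. Evaluate φ at each world:
  u (successors {x}): φ is true.
  v (successors {u}): φ is true.
  w (successors {v, w}): φ is false.
  x (successors {x, y}): φ is true.
  y (successors ∅): φ is true.
For instance, at x:
  At x: Box Box Box r requires Box Box r at every successor {x, y}.
      At x: Box Box r requires Box r at every successor {x, y}.
        At x: Box r is true.
        At y: Box r is true.
      So Box Box r is true at x.
      At y: no accessible worlds, so Box Box r holds vacuously.
  So Box Box Box r is true at x.
Satisfying worlds: {u, v, x, y}

u, v, x, y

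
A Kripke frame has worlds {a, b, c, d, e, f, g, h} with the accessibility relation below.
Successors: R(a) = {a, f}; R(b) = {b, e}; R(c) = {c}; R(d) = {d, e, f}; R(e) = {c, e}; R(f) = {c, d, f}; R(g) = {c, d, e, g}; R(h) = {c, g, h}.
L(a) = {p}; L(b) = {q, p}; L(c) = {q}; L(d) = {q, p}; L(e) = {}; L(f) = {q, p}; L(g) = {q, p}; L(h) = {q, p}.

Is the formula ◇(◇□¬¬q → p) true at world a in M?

Yes

At a: ◇(◇□¬¬q → p) requires ◇□¬¬q → p at some successor in {a, f}.
  ◇□¬¬q → p holds at a, so ◇(◇□¬¬q → p) is true at a.
    At a: ◇□¬¬q is true, p is true, so ◇□¬¬q → p is true.
      At a: ◇□¬¬q requires □¬¬q at some successor in {a, f}.
        □¬¬q holds at f, so ◇□¬¬q is true at a.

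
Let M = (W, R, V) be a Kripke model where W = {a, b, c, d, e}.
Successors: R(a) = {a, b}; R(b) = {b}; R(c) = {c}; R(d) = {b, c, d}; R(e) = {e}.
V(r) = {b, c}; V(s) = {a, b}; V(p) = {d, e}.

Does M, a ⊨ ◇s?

Yes

Recall that ◇ψ holds at a world iff ψ holds at some accessible world.
At a: ◇s requires s at some successor in {a, b}.
  s holds at a, so ◇s is true at a.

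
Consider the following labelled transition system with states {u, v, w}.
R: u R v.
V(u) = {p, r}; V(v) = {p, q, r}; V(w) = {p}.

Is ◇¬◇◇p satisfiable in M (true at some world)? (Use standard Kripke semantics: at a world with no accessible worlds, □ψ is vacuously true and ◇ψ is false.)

Recall that ◇ψ holds at a world iff ψ holds at some accessible world.
Let φ = ◇¬◇◇p. Evaluate φ at each world:
  u (successors {v}): φ is true.
  v (successors ∅): φ is false.
  w (successors ∅): φ is false.
Detail at u (witness):
  At u: ◇¬◇◇p requires ¬◇◇p at some successor in {v}.
    ¬◇◇p holds at v, so ◇¬◇◇p is true at u.
      At v: ◇◇p is false, so ¬◇◇p is true.

Yes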